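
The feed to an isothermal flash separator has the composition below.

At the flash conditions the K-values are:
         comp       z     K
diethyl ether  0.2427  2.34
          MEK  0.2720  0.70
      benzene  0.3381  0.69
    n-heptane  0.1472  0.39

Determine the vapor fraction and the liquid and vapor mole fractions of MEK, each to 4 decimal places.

Let ψ = V/F and solve Σ zᵢ(Kᵢ−1)/(1+ψ(Kᵢ−1)) = 0.
Feasibility: ΣzᵢKᵢ = 1.0490, Σzᵢ/Kᵢ = 1.3597 — both > 1, two phases present.
Newton–Raphson from ψ = 0.5:
  ψ = 0.5000: g = -0.15449, g' = -0.3490 → ψ = 0.0574
  ψ = 0.0574: g = 0.01921, g' = -0.4936 → ψ = 0.0963
  ψ = 0.0963: g = 0.00059, g' = -0.4642 → ψ = 0.0976
Converged at ψ = 0.0976.
Compositions from xᵢ = zᵢ/(1+ψ(Kᵢ−1)), yᵢ = Kᵢxᵢ:
  diethyl ether: x = 0.2146, y = 0.5023
  MEK: x = 0.2802, y = 0.1961
  benzene: x = 0.3486, y = 0.2406
  n-heptane: x = 0.1565, y = 0.0610

ψ = 0.0976, x_MEK = 0.2802, y_MEK = 0.1961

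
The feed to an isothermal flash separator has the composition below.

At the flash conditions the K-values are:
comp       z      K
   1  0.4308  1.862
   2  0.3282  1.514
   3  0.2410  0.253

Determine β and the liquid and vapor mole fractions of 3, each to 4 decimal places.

β = 0.6707, x_3 = 0.4829, y_3 = 0.1222

Iterate (Newton) starting at β = 0.55:
  β = 0.5500: g = 0.07786, g' = -0.5875 → β = 0.6825
  β = 0.6825: g = -0.00862, g' = -0.7342 → β = 0.6708
  β = 0.6708: g = -0.00010, g' = -0.7167 → β = 0.6707
Converged at β = 0.6707.
Compositions from xᵢ = zᵢ/(1+β(Kᵢ−1)), yᵢ = Kᵢxᵢ:
  1: x = 0.2730, y = 0.5083
  2: x = 0.2441, y = 0.3695
  3: x = 0.4829, y = 0.1222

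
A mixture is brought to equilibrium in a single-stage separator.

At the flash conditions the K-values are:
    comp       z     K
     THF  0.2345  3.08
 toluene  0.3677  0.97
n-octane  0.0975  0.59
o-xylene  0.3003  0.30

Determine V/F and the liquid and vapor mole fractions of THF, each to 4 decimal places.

Material balance + equilibrium reduce to Σ zᵢ(Kᵢ−1)/(1+V/F(Kᵢ−1)) = 0.
Feasibility: ΣzᵢKᵢ = 1.2265, Σzᵢ/Kᵢ = 1.6215 — both > 1, two phases present.
Newton iteration, V/F⁰ = 0.5:
  V/F = 0.5000: g = -0.14578, g' = -0.6183 → V/F = 0.2642
  V/F = 0.2642: g = 0.00090, g' = -0.6650 → V/F = 0.2656
Converged at V/F = 0.2656.
Compositions from xᵢ = zᵢ/(1+V/F(Kᵢ−1)), yᵢ = Kᵢxᵢ:
  THF: x = 0.1511, y = 0.4652
  toluene: x = 0.3707, y = 0.3595
  n-octane: x = 0.1094, y = 0.0646
  o-xylene: x = 0.3689, y = 0.1107

V/F = 0.2656, x_THF = 0.1511, y_THF = 0.4652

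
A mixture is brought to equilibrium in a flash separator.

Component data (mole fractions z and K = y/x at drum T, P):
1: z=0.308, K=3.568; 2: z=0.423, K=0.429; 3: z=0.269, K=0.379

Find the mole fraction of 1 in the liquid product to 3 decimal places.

Let ψ = V/F and solve Σ zᵢ(Kᵢ−1)/(1+ψ(Kᵢ−1)) = 0.
Check two-phase: ΣzᵢKᵢ = 1.382 > 1 and Σzᵢ/Kᵢ = 1.782 > 1, so g(0) = 0.382 > 0 and g(1) = -0.782 < 0.
Iterate (Newton) starting at ψ = 0.5:
  ψ = 0.500: g = -0.2340, g' = -0.878 → ψ = 0.233
  ψ = 0.233: g = 0.0205, g' = -1.120 → ψ = 0.252
Converged at ψ = 0.252.
Compositions from xᵢ = zᵢ/(1+ψ(Kᵢ−1)), yᵢ = Kᵢxᵢ:
  1: x = 0.187, y = 0.667
  2: x = 0.494, y = 0.212
  3: x = 0.319, y = 0.121

x_1 = 0.187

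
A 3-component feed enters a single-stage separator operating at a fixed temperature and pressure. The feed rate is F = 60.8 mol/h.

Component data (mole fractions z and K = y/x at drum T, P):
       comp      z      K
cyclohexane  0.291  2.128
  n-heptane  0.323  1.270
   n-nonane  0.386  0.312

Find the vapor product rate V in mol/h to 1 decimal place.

V = 17.2 mol/h

Rachford–Rice: g(V/F) = Σ zᵢ(Kᵢ−1)/(1+V/F(Kᵢ−1)) = 0.
g(0) = ΣzᵢKᵢ − 1 = 0.150 and g(1) = 1 − Σzᵢ/Kᵢ = -0.628, so a root lies in (0, 1).
Iterate (Newton) starting at V/F = 0.5:
  V/F = 0.500: g = -0.1181, g' = -0.594 → V/F = 0.301
  V/F = 0.301: g = -0.0093, g' = -0.517 → V/F = 0.283
Converged at V/F = 0.283.
Then V = V/F·F = 0.2831·60.8 = 17.2 mol/h and L = F − V = 43.6 mol/h.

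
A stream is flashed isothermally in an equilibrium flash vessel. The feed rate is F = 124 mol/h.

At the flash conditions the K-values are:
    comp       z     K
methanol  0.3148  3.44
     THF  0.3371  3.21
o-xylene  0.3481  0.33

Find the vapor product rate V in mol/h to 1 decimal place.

Iterate (Newton) starting at ψ = 0.5:
  ψ = 0.5000: g = 0.34919, g' = -1.1052 → ψ = 0.8160
  ψ = 0.8160: g = 0.00808, g' = -1.1795 → ψ = 0.8228
Converged at ψ = 0.8228.
Then V = ψ·F = 0.8228·124 = 102.0 mol/h and L = F − V = 22.0 mol/h.

V = 102.0 mol/h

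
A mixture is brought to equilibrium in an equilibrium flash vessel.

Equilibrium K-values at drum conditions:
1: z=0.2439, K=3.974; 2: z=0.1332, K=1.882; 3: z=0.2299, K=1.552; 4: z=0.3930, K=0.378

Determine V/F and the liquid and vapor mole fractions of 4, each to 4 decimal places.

V/F = 0.6566, x_4 = 0.6643, y_4 = 0.2511

Material balance + equilibrium reduce to Σ zᵢ(Kᵢ−1)/(1+V/F(Kᵢ−1)) = 0.
Check two-phase: ΣzᵢKᵢ = 1.7253 > 1 and Σzᵢ/Kᵢ = 1.3200 > 1, so g(0) = 0.7253 > 0 and g(1) = -0.3200 < 0.
Newton iteration, V/F⁰ = 0.5:
  V/F = 0.5000: g = 0.11786, g' = -0.7620 → V/F = 0.6547
  V/F = 0.6547: g = 0.00147, g' = -0.7605 → V/F = 0.6566
Converged at V/F = 0.6566.
Compositions from xᵢ = zᵢ/(1+V/F(Kᵢ−1)), yᵢ = Kᵢxᵢ:
  1: x = 0.0826, y = 0.3283
  2: x = 0.0844, y = 0.1587
  3: x = 0.1687, y = 0.2619
  4: x = 0.6643, y = 0.2511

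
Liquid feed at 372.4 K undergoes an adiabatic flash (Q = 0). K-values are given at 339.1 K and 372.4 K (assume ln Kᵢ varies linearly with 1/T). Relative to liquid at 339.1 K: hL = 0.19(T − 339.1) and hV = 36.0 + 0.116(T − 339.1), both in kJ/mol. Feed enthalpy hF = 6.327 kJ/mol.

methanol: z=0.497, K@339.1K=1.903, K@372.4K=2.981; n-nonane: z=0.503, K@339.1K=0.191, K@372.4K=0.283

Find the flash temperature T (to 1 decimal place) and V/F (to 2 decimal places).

T = 344.5 K, V/F = 0.15

Adiabatic flash: solve Rachford–Rice at each trial T, then check hF = ψ·hV(T) + (1−ψ)·hL(T).
  T = 339.1 K: K = (1.903, 0.191), RR gives ψ = 0.057, H_out = 2.063 kJ/mol
  T = 372.4 K: K = (2.981, 0.283), RR gives ψ = 0.439, H_out = 21.058 kJ/mol
  T = 355.8 K: K = (2.409, 0.235), RR gives ψ = 0.292, H_out = 13.337 kJ/mol
  T = 347.5 K: K = (2.148, 0.212), RR gives ψ = 0.193, H_out = 8.427 kJ/mol
  T = 343.3 K: K = (2.024, 0.202), RR gives ψ = 0.131, H_out = 5.474 kJ/mol
  T = 345.4 K: K = (2.085, 0.207), RR gives ψ = 0.163, H_out = 6.999 kJ/mol
Linear interpolation between T = 343.3 (H_out = 5.474) and T = 345.4 (H_out = 6.999) on hF = 6.327 gives T ≈ 344.5 K, at which ψ = 0.15.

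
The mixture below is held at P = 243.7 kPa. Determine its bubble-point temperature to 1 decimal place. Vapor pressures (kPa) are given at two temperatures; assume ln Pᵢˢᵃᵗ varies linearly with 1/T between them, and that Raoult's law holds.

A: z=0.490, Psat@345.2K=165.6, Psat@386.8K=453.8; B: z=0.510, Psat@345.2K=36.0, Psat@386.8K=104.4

Bubble-point temperature: ΣzᵢPᵢˢᵃᵗ(T) = P. Interpolate ln Pᵢˢᵃᵗ = aᵢ + bᵢ/T.
  T = 345.2 K: ΣzᵢPᵢˢᵃᵗ = 99.50 kPa
  T = 386.8 K: ΣzᵢPᵢˢᵃᵗ = 275.61 kPa
  T = 366.0 K: ΣzᵢPᵢˢᵃᵗ = 170.46 kPa
  T = 376.4 K: ΣzᵢPᵢˢᵃᵗ = 218.19 kPa
  T = 381.6 K: ΣzᵢPᵢˢᵃᵗ = 245.61 kPa
  T = 379.0 K: ΣzᵢPᵢˢᵃᵗ = 231.59 kPa
  T = 380.3 K: ΣzᵢPᵢˢᵃᵗ = 238.52 kPa
  T = 381.0 K: ΣzᵢPᵢˢᵃᵗ = 242.32 kPa
Interpolating between 381.0 K and 381.6 K gives T ≈ 381.3 K.

T = 381.3 K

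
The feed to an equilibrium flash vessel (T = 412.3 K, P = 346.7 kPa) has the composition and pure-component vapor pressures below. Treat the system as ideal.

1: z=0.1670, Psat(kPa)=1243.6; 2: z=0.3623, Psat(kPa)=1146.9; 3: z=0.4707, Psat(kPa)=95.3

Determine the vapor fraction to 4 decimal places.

ψ = 0.5332

Raoult's law: Kᵢ = Pᵢˢᵃᵗ/P = Pᵢˢᵃᵗ/346.7.
  K_1 = 1243.6/346.7 = 3.586963, K_2 = 1146.9/346.7 = 3.308047, K_3 = 95.3/346.7 = 0.274877
Material balance + equilibrium reduce to Σ zᵢ(Kᵢ−1)/(1+ψ(Kᵢ−1)) = 0.
g(0) = ΣzᵢKᵢ − 1 = 0.9269 and g(1) = 1 − Σzᵢ/Kᵢ = -0.8685, so a root lies in (0, 1).
Newton–Raphson from ψ = 0.5:
  ψ = 0.5000: g = 0.04113, g' = -1.2375 → ψ = 0.5332
Converged at ψ = 0.5332.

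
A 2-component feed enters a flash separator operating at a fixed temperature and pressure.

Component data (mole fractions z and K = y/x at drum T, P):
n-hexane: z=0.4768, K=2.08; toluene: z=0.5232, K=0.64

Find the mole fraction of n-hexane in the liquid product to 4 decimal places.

x_n-hexane = 0.2500

Material balance + equilibrium reduce to Σ zᵢ(Kᵢ−1)/(1+β(Kᵢ−1)) = 0.
g(0) = ΣzᵢKᵢ − 1 = 0.3266 and g(1) = 1 − Σzᵢ/Kᵢ = -0.0467, so a root lies in (0, 1).
Newton iteration, β⁰ = 0.5:
  β = 0.5000: g = 0.10468, g' = -0.3353 → β = 0.8122
  β = 0.8122: g = 0.00815, g' = -0.2932 → β = 0.8399
  β = 0.8399: g = 0.00002, g' = -0.2922 → β = 0.8400
Converged at β = 0.8400.
Compositions from xᵢ = zᵢ/(1+β(Kᵢ−1)), yᵢ = Kᵢxᵢ:
  n-hexane: x = 0.2500, y = 0.5200
  toluene: x = 0.7500, y = 0.4800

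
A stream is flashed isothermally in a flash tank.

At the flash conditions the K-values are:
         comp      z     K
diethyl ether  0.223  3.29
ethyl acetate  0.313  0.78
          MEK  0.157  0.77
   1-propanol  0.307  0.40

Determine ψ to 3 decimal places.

ψ = 0.245

Iterate (Newton) starting at ψ = 0.49:
  ψ = 0.490: g = -0.1381, g' = -0.511 → ψ = 0.220
  ψ = 0.220: g = 0.0172, g' = -0.690 → ψ = 0.245
Converged at ψ = 0.245.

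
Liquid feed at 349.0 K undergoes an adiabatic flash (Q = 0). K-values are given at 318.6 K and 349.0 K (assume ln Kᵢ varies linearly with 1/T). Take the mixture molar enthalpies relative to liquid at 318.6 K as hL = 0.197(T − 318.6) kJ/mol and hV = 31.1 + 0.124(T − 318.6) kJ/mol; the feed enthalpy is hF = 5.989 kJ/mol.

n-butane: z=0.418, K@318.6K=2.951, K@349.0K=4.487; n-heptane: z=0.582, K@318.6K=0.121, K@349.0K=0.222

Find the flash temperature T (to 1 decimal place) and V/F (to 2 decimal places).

Adiabatic flash: solve Rachford–Rice at each trial T, then check hF = ψ·hV(T) + (1−ψ)·hL(T).
  T = 318.6 K: K = (2.951, 0.121), RR gives ψ = 0.177, H_out = 5.512 kJ/mol
  T = 349.0 K: K = (4.487, 0.222), RR gives ψ = 0.370, H_out = 16.685 kJ/mol
  T = 333.8 K: K = (3.674, 0.166), RR gives ψ = 0.284, H_out = 11.501 kJ/mol
  T = 326.2 K: K = (3.301, 0.142), RR gives ψ = 0.234, H_out = 8.658 kJ/mol
  T = 322.4 K: K = (3.123, 0.131), RR gives ψ = 0.207, H_out = 7.132 kJ/mol
  T = 320.5 K: K = (3.036, 0.126), RR gives ψ = 0.193, H_out = 6.335 kJ/mol
Linear interpolation between T = 318.6 (H_out = 5.512) and T = 320.5 (H_out = 6.335) on hF = 5.989 gives T ≈ 319.7 K, at which ψ = 0.19.

T = 319.7 K, V/F = 0.19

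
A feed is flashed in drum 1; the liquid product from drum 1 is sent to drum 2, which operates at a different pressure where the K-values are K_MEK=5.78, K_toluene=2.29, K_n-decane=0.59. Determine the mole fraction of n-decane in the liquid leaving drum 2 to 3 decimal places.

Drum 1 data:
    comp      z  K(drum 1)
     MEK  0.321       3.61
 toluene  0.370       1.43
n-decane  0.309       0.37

Drum 1:
Let ψ₁ = V/F and solve Σ zᵢ(Kᵢ−1)/(1+ψ₁(Kᵢ−1)) = 0.
Check two-phase: ΣzᵢKᵢ = 1.802 > 1 and Σzᵢ/Kᵢ = 1.183 > 1, so g(0) = 0.802 > 0 and g(1) = -0.183 < 0.
Newton–Raphson from ψ₁ = 0.5:
  ψ₁ = 0.500: g = 0.2102, g' = -0.719 → ψ₁ = 0.792
  ψ₁ = 0.792: g = 0.0031, g' = -0.759 → ψ₁ = 0.796
Converged at ψ₁ = 0.796.
Drum-1 compositions:
  MEK: x = 0.104, y = 0.376
  toluene: x = 0.276, y = 0.394
  n-decane: x = 0.620, y = 0.229
Drum-2 feed = drum-1 liquid: z₂ = (0.1043, 0.2756, 0.6201).
Drum 2:
Rachford–Rice: g(ψ₂) = Σ zᵢ(Kᵢ−1)/(1+ψ₂(Kᵢ−1)) = 0.
Feasibility: ΣzᵢKᵢ = 1.600, Σzᵢ/Kᵢ = 1.189 — both > 1, two phases present.
Newton iteration, ψ₂⁰ = 0.5:
  ψ₂ = 0.500: g = 0.0434, g' = -0.542 → ψ₂ = 0.580
  ψ₂ = 0.580: g = 0.0019, g' = -0.497 → ψ₂ = 0.584
Converged at ψ₂ = 0.584.
  MEK: x = 0.028, y = 0.159
  toluene: x = 0.157, y = 0.360
  n-decane: x = 0.815, y = 0.481

x_n-decane (drum 2) = 0.815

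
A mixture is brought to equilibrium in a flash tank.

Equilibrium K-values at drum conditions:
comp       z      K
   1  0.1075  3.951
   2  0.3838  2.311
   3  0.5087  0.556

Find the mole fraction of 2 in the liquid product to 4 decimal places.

Iterate (Newton) starting at β = 0.38:
  β = 0.3800: g = 0.21368, g' = -0.6470 → β = 0.7103
  β = 0.7103: g = 0.03312, g' = -0.4885 → β = 0.7781
  β = 0.7781: g = 0.00026, g' = -0.4819 → β = 0.7786
Converged at β = 0.7786.
Compositions from xᵢ = zᵢ/(1+β(Kᵢ−1)), yᵢ = Kᵢxᵢ:
  1: x = 0.0326, y = 0.1288
  2: x = 0.1899, y = 0.4389
  3: x = 0.7775, y = 0.4323

x_2 = 0.1899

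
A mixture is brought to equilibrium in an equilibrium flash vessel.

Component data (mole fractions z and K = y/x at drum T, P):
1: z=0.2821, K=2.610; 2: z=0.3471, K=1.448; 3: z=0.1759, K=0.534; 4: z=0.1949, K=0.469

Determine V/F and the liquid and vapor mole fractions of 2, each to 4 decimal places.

V/F = 0.8054, x_2 = 0.2551, y_2 = 0.3693

Newton iteration, V/F⁰ = 0.66:
  V/F = 0.6600: g = 0.06250, g' = -0.4233 → V/F = 0.8077
  V/F = 0.8077: g = -0.00102, g' = -0.4424 → V/F = 0.8054
Converged at V/F = 0.8054.
Compositions from xᵢ = zᵢ/(1+V/F(Kᵢ−1)), yᵢ = Kᵢxᵢ:
  1: x = 0.1228, y = 0.3206
  2: x = 0.2551, y = 0.3693
  3: x = 0.2816, y = 0.1504
  4: x = 0.3405, y = 0.1597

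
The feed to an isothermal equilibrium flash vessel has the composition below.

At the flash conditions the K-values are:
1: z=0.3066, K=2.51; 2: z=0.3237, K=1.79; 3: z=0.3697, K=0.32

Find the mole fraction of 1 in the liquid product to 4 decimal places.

Let β = V/F and solve Σ zᵢ(Kᵢ−1)/(1+β(Kᵢ−1)) = 0.
Check two-phase: ΣzᵢKᵢ = 1.4673 > 1 and Σzᵢ/Kᵢ = 1.4583 > 1, so g(0) = 0.4673 > 0 and g(1) = -0.4583 < 0.
Iterate (Newton) starting at β = 0.39:
  β = 0.3900: g = 0.14474, g' = -0.7116 → β = 0.5934
  β = 0.5934: g = -0.00318, g' = -0.7686 → β = 0.5893
Converged at β = 0.5893.
Compositions from xᵢ = zᵢ/(1+β(Kᵢ−1)), yᵢ = Kᵢxᵢ:
  1: x = 0.1622, y = 0.4072
  2: x = 0.2209, y = 0.3954
  3: x = 0.6169, y = 0.1974

x_1 = 0.1622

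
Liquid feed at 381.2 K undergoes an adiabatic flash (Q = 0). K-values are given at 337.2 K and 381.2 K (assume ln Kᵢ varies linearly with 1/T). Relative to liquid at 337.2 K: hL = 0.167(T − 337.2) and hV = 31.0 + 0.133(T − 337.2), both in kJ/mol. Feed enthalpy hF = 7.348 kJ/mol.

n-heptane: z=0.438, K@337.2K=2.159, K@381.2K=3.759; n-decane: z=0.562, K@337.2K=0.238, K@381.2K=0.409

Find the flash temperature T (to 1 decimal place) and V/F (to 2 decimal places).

Adiabatic flash: solve Rachford–Rice at each trial T, then check hF = ψ·hV(T) + (1−ψ)·hL(T).
  T = 337.2 K: K = (2.159, 0.238), RR gives ψ = 0.090, H_out = 2.787 kJ/mol
  T = 381.2 K: K = (3.759, 0.409), RR gives ψ = 0.537, H_out = 23.204 kJ/mol
  T = 359.2 K: K = (2.898, 0.317), RR gives ψ = 0.345, H_out = 14.121 kJ/mol
  T = 348.2 K: K = (2.513, 0.276), RR gives ψ = 0.233, H_out = 8.988 kJ/mol
  T = 342.7 K: K = (2.332, 0.257), RR gives ψ = 0.167, H_out = 6.073 kJ/mol
  T = 345.4 K: K = (2.420, 0.266), RR gives ψ = 0.201, H_out = 7.542 kJ/mol
  T = 344.0 K: K = (2.374, 0.261), RR gives ψ = 0.184, H_out = 6.791 kJ/mol
Linear interpolation between T = 344.0 (H_out = 6.791) and T = 345.4 (H_out = 7.542) on hF = 7.348 gives T ≈ 345.0 K, at which ψ = 0.20.

T = 345.0 K, V/F = 0.20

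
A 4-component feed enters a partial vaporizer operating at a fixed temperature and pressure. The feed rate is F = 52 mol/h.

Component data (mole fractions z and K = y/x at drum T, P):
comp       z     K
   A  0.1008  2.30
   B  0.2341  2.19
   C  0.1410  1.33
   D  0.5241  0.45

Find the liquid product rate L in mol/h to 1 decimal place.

L = 36.7 mol/h

Rachford–Rice: g(V/F) = Σ zᵢ(Kᵢ−1)/(1+V/F(Kᵢ−1)) = 0.
Check two-phase: ΣzᵢKᵢ = 1.1679 > 1 and Σzᵢ/Kᵢ = 1.4214 > 1, so g(0) = 0.1679 > 0 and g(1) = -0.4214 < 0.
Iterate (Newton) starting at V/F = 0.5:
  V/F = 0.5000: g = -0.10358, g' = -0.5058 → V/F = 0.2952
  V/F = 0.2952: g = -0.00089, g' = -0.5092 → V/F = 0.2935
Converged at V/F = 0.2935.
Then V = V/F·F = 0.2935·52 = 15.3 mol/h and L = F − V = 36.7 mol/h.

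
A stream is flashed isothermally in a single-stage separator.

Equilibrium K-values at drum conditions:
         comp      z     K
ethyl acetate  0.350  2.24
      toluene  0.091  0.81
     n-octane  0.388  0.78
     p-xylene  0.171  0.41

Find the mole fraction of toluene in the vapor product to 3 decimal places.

Let ψ = V/F and solve Σ zᵢ(Kᵢ−1)/(1+ψ(Kᵢ−1)) = 0.
Check two-phase: ΣzᵢKᵢ = 1.230 > 1 and Σzᵢ/Kᵢ = 1.183 > 1, so g(0) = 0.230 > 0 and g(1) = -0.183 < 0.
Newton–Raphson from ψ = 0.5:
  ψ = 0.500: g = 0.0098, g' = -0.353 → ψ = 0.528
Converged at ψ = 0.528.
Compositions from xᵢ = zᵢ/(1+ψ(Kᵢ−1)), yᵢ = Kᵢxᵢ:
  ethyl acetate: x = 0.212, y = 0.474
  toluene: x = 0.101, y = 0.082
  n-octane: x = 0.439, y = 0.342
  p-xylene: x = 0.248, y = 0.102

y_toluene = 0.082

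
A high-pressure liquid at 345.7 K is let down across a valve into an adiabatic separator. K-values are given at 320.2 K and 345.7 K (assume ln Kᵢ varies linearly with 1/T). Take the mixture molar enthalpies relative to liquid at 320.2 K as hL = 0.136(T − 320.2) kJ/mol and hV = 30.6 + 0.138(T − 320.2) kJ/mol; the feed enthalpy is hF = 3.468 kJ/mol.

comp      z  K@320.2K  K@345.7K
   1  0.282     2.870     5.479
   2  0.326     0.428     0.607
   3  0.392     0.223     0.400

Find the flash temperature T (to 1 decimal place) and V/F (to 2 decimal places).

T = 324.0 K, V/F = 0.10

Adiabatic flash: solve Rachford–Rice at each trial T, then check hF = ψ·hV(T) + (1−ψ)·hL(T).
  T = 320.2 K: K = (2.870, 0.428, 0.223), RR gives ψ = 0.028, H_out = 0.863 kJ/mol
  T = 345.7 K: K = (5.479, 0.607, 0.400), RR gives ψ = 0.391, H_out = 15.465 kJ/mol
  T = 332.9 K: K = (4.010, 0.513, 0.302), RR gives ψ = 0.227, H_out = 8.688 kJ/mol
  T = 326.5 K: K = (3.399, 0.469, 0.260), RR gives ψ = 0.137, H_out = 5.040 kJ/mol
  T = 323.4 K: K = (3.130, 0.449, 0.241), RR gives ψ = 0.087, H_out = 3.085 kJ/mol
  T = 324.9 K: K = (3.258, 0.458, 0.250), RR gives ψ = 0.111, H_out = 4.051 kJ/mol
Linear interpolation between T = 323.4 (H_out = 3.085) and T = 324.9 (H_out = 4.051) on hF = 3.468 gives T ≈ 324.0 K, at which ψ = 0.10.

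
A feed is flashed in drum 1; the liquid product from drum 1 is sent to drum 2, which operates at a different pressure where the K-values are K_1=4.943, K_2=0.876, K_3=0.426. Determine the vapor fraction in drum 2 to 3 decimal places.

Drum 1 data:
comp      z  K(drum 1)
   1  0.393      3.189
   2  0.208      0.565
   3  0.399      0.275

Drum 1:
Newton iteration, ψ₁⁰ = 0.37:
  ψ₁ = 0.370: g = -0.0278, g' = -1.022 → ψ₁ = 0.343
Converged at ψ₁ = 0.343.
Drum-1 compositions:
  1: x = 0.224, y = 0.716
  2: x = 0.244, y = 0.138
  3: x = 0.531, y = 0.146
Drum-2 feed = drum-1 liquid: z₂ = (0.2245, 0.2445, 0.5311).
Drum 2:
Newton iteration, ψ₂⁰ = 0.5:
  ψ₂ = 0.500: g = -0.1620, g' = -0.744 → ψ₂ = 0.282
  ψ₂ = 0.282: g = 0.0238, g' = -1.035 → ψ₂ = 0.305
  ψ₂ = 0.305: g = 0.0006, g' = -0.980 → ψ₂ = 0.306
Converged at ψ₂ = 0.306.
  1: x = 0.102, y = 0.503
  2: x = 0.254, y = 0.223
  3: x = 0.644, y = 0.274

V/F (drum 2) = 0.306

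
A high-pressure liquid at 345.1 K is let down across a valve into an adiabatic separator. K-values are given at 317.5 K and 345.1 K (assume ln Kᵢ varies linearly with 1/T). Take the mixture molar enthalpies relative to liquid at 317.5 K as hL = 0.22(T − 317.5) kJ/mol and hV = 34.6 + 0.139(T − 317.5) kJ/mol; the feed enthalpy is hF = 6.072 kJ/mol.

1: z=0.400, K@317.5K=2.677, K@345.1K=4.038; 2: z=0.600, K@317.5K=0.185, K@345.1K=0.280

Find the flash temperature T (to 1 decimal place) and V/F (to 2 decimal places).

Adiabatic flash: solve Rachford–Rice at each trial T, then check hF = ψ·hV(T) + (1−ψ)·hL(T).
  T = 317.5 K: K = (2.677, 0.185), RR gives ψ = 0.133, H_out = 4.602 kJ/mol
  T = 345.1 K: K = (4.038, 0.280), RR gives ψ = 0.358, H_out = 17.660 kJ/mol
  T = 331.3 K: K = (3.316, 0.230), RR gives ψ = 0.260, H_out = 11.746 kJ/mol
  T = 324.4 K: K = (2.986, 0.207), RR gives ψ = 0.202, H_out = 8.396 kJ/mol
  T = 320.9 K: K = (2.827, 0.195), RR gives ψ = 0.169, H_out = 6.539 kJ/mol
  T = 319.2 K: K = (2.751, 0.190), RR gives ψ = 0.151, H_out = 5.589 kJ/mol
Linear interpolation between T = 319.2 (H_out = 5.589) and T = 320.9 (H_out = 6.539) on hF = 6.072 gives T ≈ 320.1 K, at which ψ = 0.16.

T = 320.1 K, V/F = 0.16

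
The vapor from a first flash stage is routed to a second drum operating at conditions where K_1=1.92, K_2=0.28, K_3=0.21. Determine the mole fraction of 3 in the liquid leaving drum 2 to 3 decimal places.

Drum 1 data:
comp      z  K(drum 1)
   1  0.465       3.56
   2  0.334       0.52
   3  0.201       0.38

Drum 1:
Let ψ₁ = V/F and solve Σ zᵢ(Kᵢ−1)/(1+ψ₁(Kᵢ−1)) = 0.
Feasibility: ΣzᵢKᵢ = 1.905, Σzᵢ/Kᵢ = 1.302 — both > 1, two phases present.
Iterate (Newton) starting at ψ₁ = 0.5:
  ψ₁ = 0.500: g = 0.1305, g' = -0.882 → ψ₁ = 0.648
  ψ₁ = 0.648: g = 0.0067, g' = -0.809 → ψ₁ = 0.656
Converged at ψ₁ = 0.656.
Drum-1 compositions:
  1: x = 0.174, y = 0.618
  2: x = 0.488, y = 0.254
  3: x = 0.339, y = 0.129
Drum-2 feed = drum-1 vapor: z₂ = (0.6177, 0.2536, 0.1288).
Drum 2:
Rachford–Rice: g(ψ₂) = Σ zᵢ(Kᵢ−1)/(1+ψ₂(Kᵢ−1)) = 0.
g(0) = ΣzᵢKᵢ − 1 = 0.284 and g(1) = 1 − Σzᵢ/Kᵢ = -0.840, so a root lies in (0, 1).
Newton–Raphson from ψ₂ = 0.5:
  ψ₂ = 0.500: g = -0.0642, g' = -0.786 → ψ₂ = 0.418
  ψ₂ = 0.418: g = -0.0028, g' = -0.721 → ψ₂ = 0.414
Converged at ψ₂ = 0.414.
  1: x = 0.447, y = 0.859
  2: x = 0.361, y = 0.101
  3: x = 0.191, y = 0.040

x_3 (drum 2) = 0.191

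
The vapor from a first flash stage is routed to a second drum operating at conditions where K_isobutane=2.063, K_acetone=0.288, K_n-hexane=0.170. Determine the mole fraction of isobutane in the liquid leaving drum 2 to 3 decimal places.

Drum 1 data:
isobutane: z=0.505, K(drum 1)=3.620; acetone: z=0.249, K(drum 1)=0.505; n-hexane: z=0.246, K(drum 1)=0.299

Drum 1:
Rachford–Rice: g(ψ₁) = Σ zᵢ(Kᵢ−1)/(1+ψ₁(Kᵢ−1)) = 0.
g(0) = ΣzᵢKᵢ − 1 = 1.027 and g(1) = 1 − Σzᵢ/Kᵢ = -0.455, so a root lies in (0, 1).
Iterate (Newton) starting at ψ₁ = 0.5:
  ψ₁ = 0.500: g = 0.1435, g' = -1.044 → ψ₁ = 0.637
  ψ₁ = 0.637: g = 0.0037, g' = -1.012 → ψ₁ = 0.641
Converged at ψ₁ = 0.641.
Drum-1 compositions:
  isobutane: x = 0.188, y = 0.682
  acetone: x = 0.365, y = 0.184
  n-hexane: x = 0.447, y = 0.134
Drum-2 feed = drum-1 vapor: z₂ = (0.6822, 0.1842, 0.1336).
Drum 2:
Iterate (Newton) starting at ψ₂ = 0.5:
  ψ₂ = 0.500: g = 0.0803, g' = -0.823 → ψ₂ = 0.598
  ψ₂ = 0.598: g = -0.0048, g' = -0.934 → ψ₂ = 0.592
Converged at ψ₂ = 0.592.
  isobutane: x = 0.419, y = 0.864
  acetone: x = 0.319, y = 0.092
  n-hexane: x = 0.263, y = 0.045

x_isobutane (drum 2) = 0.419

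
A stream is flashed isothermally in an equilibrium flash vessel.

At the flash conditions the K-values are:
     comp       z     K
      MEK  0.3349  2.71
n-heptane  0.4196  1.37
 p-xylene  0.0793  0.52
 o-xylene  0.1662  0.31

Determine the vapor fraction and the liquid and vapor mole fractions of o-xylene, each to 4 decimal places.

ψ = 0.8637, x_o-xylene = 0.4114, y_o-xylene = 0.1275

Material balance + equilibrium reduce to Σ zᵢ(Kᵢ−1)/(1+ψ(Kᵢ−1)) = 0.
Check two-phase: ΣzᵢKᵢ = 1.5752 > 1 and Σzᵢ/Kᵢ = 1.1185 > 1, so g(0) = 0.5752 > 0 and g(1) = -0.1185 < 0.
Iterate (Newton) starting at ψ = 0.5:
  ψ = 0.5000: g = 0.21457, g' = -0.5416 → ψ = 0.8962
  ψ = 0.8962: g = -0.02458, g' = -0.7847 → ψ = 0.8649
  ψ = 0.8649: g = -0.00085, g' = -0.7324 → ψ = 0.8637
Converged at ψ = 0.8637.
Compositions from xᵢ = zᵢ/(1+ψ(Kᵢ−1)), yᵢ = Kᵢxᵢ:
  MEK: x = 0.1352, y = 0.3664
  n-heptane: x = 0.3180, y = 0.4356
  p-xylene: x = 0.1355, y = 0.0704
  o-xylene: x = 0.4114, y = 0.1275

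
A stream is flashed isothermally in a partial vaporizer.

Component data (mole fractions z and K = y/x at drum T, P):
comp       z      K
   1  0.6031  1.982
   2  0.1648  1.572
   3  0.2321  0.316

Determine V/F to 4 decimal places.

Iterate (Newton) starting at V/F = 0.56:
  V/F = 0.5600: g = 0.19619, g' = -0.5583 → V/F = 0.9114
  V/F = 0.9114: g = -0.04705, g' = -0.9509 → V/F = 0.8619
  V/F = 0.8619: g = -0.00289, g' = -0.8393 → V/F = 0.8585
Converged at V/F = 0.8585.

V/F = 0.8585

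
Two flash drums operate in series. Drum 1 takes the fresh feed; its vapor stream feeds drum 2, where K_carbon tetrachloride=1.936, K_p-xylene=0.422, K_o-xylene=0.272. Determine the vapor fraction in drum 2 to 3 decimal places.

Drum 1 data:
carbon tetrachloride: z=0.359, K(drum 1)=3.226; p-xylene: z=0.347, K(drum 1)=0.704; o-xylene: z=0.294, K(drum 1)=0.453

V/F (drum 2) = 0.287

Drum 1:
Let ψ₁ = V/F and solve Σ zᵢ(Kᵢ−1)/(1+ψ₁(Kᵢ−1)) = 0.
g(0) = ΣzᵢKᵢ − 1 = 0.536 and g(1) = 1 − Σzᵢ/Kᵢ = -0.253, so a root lies in (0, 1).
Newton–Raphson from ψ₁ = 0.52:
  ψ₁ = 0.520: g = 0.0243, g' = -0.596 → ψ₁ = 0.561
Converged at ψ₁ = 0.561.
Drum-1 compositions:
  carbon tetrachloride: x = 0.160, y = 0.515
  p-xylene: x = 0.416, y = 0.293
  o-xylene: x = 0.424, y = 0.192
Drum-2 feed = drum-1 vapor: z₂ = (0.5148, 0.2930, 0.1922).
Drum 2:
Let ψ₂ = V/F and solve Σ zᵢ(Kᵢ−1)/(1+ψ₂(Kᵢ−1)) = 0.
Feasibility: ΣzᵢKᵢ = 1.173, Σzᵢ/Kᵢ = 1.667 — both > 1, two phases present.
Iterate (Newton) starting at ψ₂ = 0.62:
  ψ₂ = 0.620: g = -0.2140, g' = -0.757 → ψ₂ = 0.337
  ψ₂ = 0.337: g = -0.0295, g' = -0.591 → ψ₂ = 0.287
Converged at ψ₂ = 0.287.
  carbon tetrachloride: x = 0.406, y = 0.786
  p-xylene: x = 0.351, y = 0.148
  o-xylene: x = 0.243, y = 0.066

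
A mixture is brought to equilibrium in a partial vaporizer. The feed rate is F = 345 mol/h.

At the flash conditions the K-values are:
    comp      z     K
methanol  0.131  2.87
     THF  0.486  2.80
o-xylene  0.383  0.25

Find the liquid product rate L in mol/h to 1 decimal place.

Material balance + equilibrium reduce to Σ zᵢ(Kᵢ−1)/(1+ψ(Kᵢ−1)) = 0.
g(0) = ΣzᵢKᵢ − 1 = 0.833 and g(1) = 1 − Σzᵢ/Kᵢ = -0.751, so a root lies in (0, 1).
Newton–Raphson from ψ = 0.39:
  ψ = 0.390: g = 0.2496, g' = -1.127 → ψ = 0.611
  ψ = 0.611: g = 0.0002, g' = -1.192 → ψ = 0.612
Converged at ψ = 0.612.
Then V = ψ·F = 0.6116·345 = 211.0 mol/h and L = F − V = 134.0 mol/h.

L = 134.0 mol/h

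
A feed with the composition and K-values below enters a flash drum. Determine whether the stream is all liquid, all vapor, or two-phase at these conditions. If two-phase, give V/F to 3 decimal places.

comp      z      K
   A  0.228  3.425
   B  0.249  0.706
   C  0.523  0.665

two-phase, V/F = 0.390

ΣzᵢKᵢ = 1.304; Σzᵢ/Kᵢ = 1.206.
Both exceed 1, so a two-phase solution exists.
Let ψ = V/F and solve Σ zᵢ(Kᵢ−1)/(1+ψ(Kᵢ−1)) = 0.
Newton–Raphson from ψ = 0.5:
  ψ = 0.500: g = -0.0464, g' = -0.388 → ψ = 0.381
  ψ = 0.381: g = 0.0043, g' = -0.467 → ψ = 0.390
Converged at ψ = 0.390.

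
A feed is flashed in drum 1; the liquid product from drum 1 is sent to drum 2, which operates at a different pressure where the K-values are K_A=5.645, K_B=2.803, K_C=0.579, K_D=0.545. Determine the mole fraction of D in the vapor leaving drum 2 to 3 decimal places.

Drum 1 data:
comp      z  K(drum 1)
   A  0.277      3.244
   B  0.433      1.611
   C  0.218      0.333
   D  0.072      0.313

Drum 1:
Newton–Raphson from ψ₁ = 0.62:
  ψ₁ = 0.620: g = 0.1177, g' = -0.714 → ψ₁ = 0.785
  ψ₁ = 0.785: g = -0.0086, g' = -0.844 → ψ₁ = 0.775
Converged at ψ₁ = 0.775.
Drum-1 compositions:
  A: x = 0.101, y = 0.328
  B: x = 0.294, y = 0.473
  C: x = 0.451, y = 0.150
  D: x = 0.154, y = 0.048
Drum-2 feed = drum-1 liquid: z₂ = (0.1012, 0.2939, 0.4510, 0.1539).
Drum 2:
Let ψ₂ = V/F and solve Σ zᵢ(Kᵢ−1)/(1+ψ₂(Kᵢ−1)) = 0.
Feasibility: ΣzᵢKᵢ = 1.740, Σzᵢ/Kᵢ = 1.184 — both > 1, two phases present.
Newton–Raphson from ψ₂ = 0.33:
  ψ₂ = 0.330: g = 0.2148, g' = -0.868 → ψ₂ = 0.578
  ψ₂ = 0.578: g = 0.0413, g' = -0.588 → ψ₂ = 0.648
  ψ₂ = 0.648: g = 0.0013, g' = -0.554 → ψ₂ = 0.650
Converged at ψ₂ = 0.650.
  A: x = 0.025, y = 0.142
  B: x = 0.135, y = 0.379
  C: x = 0.621, y = 0.360
  D: x = 0.219, y = 0.119

y_D (drum 2) = 0.119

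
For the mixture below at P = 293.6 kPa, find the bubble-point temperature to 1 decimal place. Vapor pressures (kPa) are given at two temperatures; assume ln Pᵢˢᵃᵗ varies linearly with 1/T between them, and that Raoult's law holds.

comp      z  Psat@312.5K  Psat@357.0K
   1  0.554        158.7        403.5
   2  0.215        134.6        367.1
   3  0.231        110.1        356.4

T = 343.7 K

Bubble-point temperature: ΣzᵢPᵢˢᵃᵗ(T) = P. Interpolate ln Pᵢˢᵃᵗ = aᵢ + bᵢ/T.
  T = 312.5 K: ΣzᵢPᵢˢᵃᵗ = 142.29 kPa
  T = 357.0 K: ΣzᵢPᵢˢᵃᵗ = 384.79 kPa
  T = 334.8 K: ΣzᵢPᵢˢᵃᵗ = 241.87 kPa
  T = 345.9 K: ΣzᵢPᵢˢᵃᵗ = 307.28 kPa
  T = 340.4 K: ΣzᵢPᵢˢᵃᵗ = 273.43 kPa
  T = 343.1 K: ΣzᵢPᵢˢᵃᵗ = 289.68 kPa
Interpolating between 343.1 K and 345.9 K gives T ≈ 343.7 K.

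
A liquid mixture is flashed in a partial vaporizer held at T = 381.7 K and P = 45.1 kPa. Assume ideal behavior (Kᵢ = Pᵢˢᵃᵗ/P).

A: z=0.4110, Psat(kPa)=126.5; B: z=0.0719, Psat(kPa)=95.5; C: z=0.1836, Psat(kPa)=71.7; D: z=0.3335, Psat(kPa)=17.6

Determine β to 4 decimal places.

β = 0.8295

Raoult's law: Kᵢ = Pᵢˢᵃᵗ/P = Pᵢˢᵃᵗ/45.1.
  K_A = 126.5/45.1 = 2.804878, K_B = 95.5/45.1 = 2.117517, K_C = 71.7/45.1 = 1.589800, K_D = 17.6/45.1 = 0.390244
Let β = V/F and solve Σ zᵢ(Kᵢ−1)/(1+β(Kᵢ−1)) = 0.
g(0) = ΣzᵢKᵢ − 1 = 0.7271 and g(1) = 1 − Σzᵢ/Kᵢ = -0.1506, so a root lies in (0, 1).
Newton–Raphson from β = 0.5:
  β = 0.5000: g = 0.23255, g' = -0.7016 → β = 0.8315
  β = 0.8315: g = -0.00153, g' = -0.7771 → β = 0.8295
Converged at β = 0.8295.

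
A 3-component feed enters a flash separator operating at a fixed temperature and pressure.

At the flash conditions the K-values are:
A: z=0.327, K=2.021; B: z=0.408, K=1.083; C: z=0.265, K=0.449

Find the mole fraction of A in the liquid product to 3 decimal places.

Rachford–Rice: g(ψ) = Σ zᵢ(Kᵢ−1)/(1+ψ(Kᵢ−1)) = 0.
Feasibility: ΣzᵢKᵢ = 1.222, Σzᵢ/Kᵢ = 1.129 — both > 1, two phases present.
Newton iteration, ψ⁰ = 0.5:
  ψ = 0.500: g = 0.0520, g' = -0.305 → ψ = 0.670
  ψ = 0.670: g = -0.0013, g' = -0.325 → ψ = 0.667
Converged at ψ = 0.667.
Compositions from xᵢ = zᵢ/(1+ψ(Kᵢ−1)), yᵢ = Kᵢxᵢ:
  A: x = 0.195, y = 0.393
  B: x = 0.387, y = 0.419
  C: x = 0.419, y = 0.188

x_A = 0.195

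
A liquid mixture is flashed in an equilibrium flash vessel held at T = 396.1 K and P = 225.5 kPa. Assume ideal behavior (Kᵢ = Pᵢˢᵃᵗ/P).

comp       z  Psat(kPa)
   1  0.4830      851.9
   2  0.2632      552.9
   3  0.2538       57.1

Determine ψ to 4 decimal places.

ψ = 0.8827

Raoult's law: Kᵢ = Pᵢˢᵃᵗ/P = Pᵢˢᵃᵗ/225.5.
  K_1 = 851.9/225.5 = 3.777827, K_2 = 552.9/225.5 = 2.451885, K_3 = 57.1/225.5 = 0.253215
Rachford–Rice: g(ψ) = Σ zᵢ(Kᵢ−1)/(1+ψ(Kᵢ−1)) = 0.
g(0) = ΣzᵢKᵢ − 1 = 1.5343 and g(1) = 1 − Σzᵢ/Kᵢ = -0.2375, so a root lies in (0, 1).
Newton–Raphson from ψ = 0.39:
  ψ = 0.3900: g = 0.62057, g' = -1.3666 → ψ = 0.8441
  ψ = 0.8441: g = 0.06009, g' = -1.4810 → ψ = 0.8847
  ψ = 0.8847: g = -0.00320, g' = -1.6472 → ψ = 0.8827
Converged at ψ = 0.8827.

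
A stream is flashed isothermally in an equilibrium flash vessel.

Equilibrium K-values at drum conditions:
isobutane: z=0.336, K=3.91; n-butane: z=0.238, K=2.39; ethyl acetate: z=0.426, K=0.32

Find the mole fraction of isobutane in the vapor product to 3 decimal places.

Material balance + equilibrium reduce to Σ zᵢ(Kᵢ−1)/(1+β(Kᵢ−1)) = 0.
Feasibility: ΣzᵢKᵢ = 2.019, Σzᵢ/Kᵢ = 1.517 — both > 1, two phases present.
Iterate (Newton) starting at β = 0.37:
  β = 0.370: g = 0.3022, g' = -1.212 → β = 0.619
  β = 0.619: g = 0.0262, g' = -1.083 → β = 0.644
  β = 0.644: g = -0.0001, g' = -1.096 → β = 0.643
Converged at β = 0.643.
Compositions from xᵢ = zᵢ/(1+β(Kᵢ−1)), yᵢ = Kᵢxᵢ:
  isobutane: x = 0.117, y = 0.457
  n-butane: x = 0.126, y = 0.300
  ethyl acetate: x = 0.757, y = 0.242

y_isobutane = 0.457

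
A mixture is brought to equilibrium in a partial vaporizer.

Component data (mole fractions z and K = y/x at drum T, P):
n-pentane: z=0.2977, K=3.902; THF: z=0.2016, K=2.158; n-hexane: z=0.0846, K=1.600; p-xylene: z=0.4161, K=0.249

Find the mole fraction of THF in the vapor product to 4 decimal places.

Newton–Raphson from ψ = 0.5:
  ψ = 0.5000: g = 0.03899, g' = -1.1455 → ψ = 0.5340
  ψ = 0.5340: g = -0.00022, g' = -1.1605 → ψ = 0.5338
Converged at ψ = 0.5338.
Compositions from xᵢ = zᵢ/(1+ψ(Kᵢ−1)), yᵢ = Kᵢxᵢ:
  n-pentane: x = 0.1168, y = 0.4557
  THF: x = 0.1246, y = 0.2689
  n-hexane: x = 0.0641, y = 0.1025
  p-xylene: x = 0.6946, y = 0.1729

y_THF = 0.2689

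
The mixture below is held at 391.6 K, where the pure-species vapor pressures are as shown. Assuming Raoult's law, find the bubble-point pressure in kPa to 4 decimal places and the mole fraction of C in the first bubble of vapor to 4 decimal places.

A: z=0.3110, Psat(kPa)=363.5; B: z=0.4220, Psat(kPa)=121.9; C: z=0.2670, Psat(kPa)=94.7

At the bubble point ψ → 0, so ΣzᵢKᵢ = 1 with Kᵢ = Pᵢˢᵃᵗ/P ⇒ P = ΣzᵢPᵢˢᵃᵗ.
P = 0.3110·363.5 + 0.4220·121.9 + 0.2670·94.7 = 189.7752 kPa
yᵢ = zᵢPᵢˢᵃᵗ/P ⇒ y_C = 0.2670·94.7/189.7752 = 0.1332

Pbub = 189.7752 kPa, y_C = 0.1332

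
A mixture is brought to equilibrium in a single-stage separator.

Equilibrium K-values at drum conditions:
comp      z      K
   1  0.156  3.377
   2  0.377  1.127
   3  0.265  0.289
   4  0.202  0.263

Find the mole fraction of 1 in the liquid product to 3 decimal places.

x_1 = 0.131

Newton–Raphson from ψ = 0.5:
  ψ = 0.500: g = -0.3136, g' = -0.787 → ψ = 0.102
  ψ = 0.102: g = -0.0180, g' = -0.862 → ψ = 0.081
Converged at ψ = 0.081.
Compositions from xᵢ = zᵢ/(1+ψ(Kᵢ−1)), yᵢ = Kᵢxᵢ:
  1: x = 0.131, y = 0.442
  2: x = 0.373, y = 0.421
  3: x = 0.281, y = 0.081
  4: x = 0.215, y = 0.057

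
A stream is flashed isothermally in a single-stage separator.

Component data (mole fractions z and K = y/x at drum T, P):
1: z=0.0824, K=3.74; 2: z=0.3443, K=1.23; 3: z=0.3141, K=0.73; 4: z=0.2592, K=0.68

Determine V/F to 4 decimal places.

Material balance + equilibrium reduce to Σ zᵢ(Kᵢ−1)/(1+V/F(Kᵢ−1)) = 0.
Feasibility: ΣzᵢKᵢ = 1.1372, Σzᵢ/Kᵢ = 1.1134 — both > 1, two phases present.
Newton–Raphson from V/F = 0.31:
  V/F = 0.3100: g = 0.01137, g' = -0.2567 → V/F = 0.3543
  V/F = 0.3543: g = 0.00046, g' = -0.2366 → V/F = 0.3562
Converged at V/F = 0.3562.

V/F = 0.3562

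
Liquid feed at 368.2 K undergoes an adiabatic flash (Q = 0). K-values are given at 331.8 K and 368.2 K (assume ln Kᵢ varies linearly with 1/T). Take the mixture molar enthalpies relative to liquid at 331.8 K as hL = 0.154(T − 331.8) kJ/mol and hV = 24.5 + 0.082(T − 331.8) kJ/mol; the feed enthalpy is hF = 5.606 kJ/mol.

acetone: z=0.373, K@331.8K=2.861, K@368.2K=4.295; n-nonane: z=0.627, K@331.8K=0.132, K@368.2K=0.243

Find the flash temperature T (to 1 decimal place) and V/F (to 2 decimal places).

T = 342.6 K, V/F = 0.17

Adiabatic flash: solve Rachford–Rice at each trial T, then check hF = ψ·hV(T) + (1−ψ)·hL(T).
  T = 331.8 K: K = (2.861, 0.132), RR gives ψ = 0.093, H_out = 2.274 kJ/mol
  T = 368.2 K: K = (4.295, 0.243), RR gives ψ = 0.302, H_out = 12.223 kJ/mol
  T = 350.0 K: K = (3.543, 0.182), RR gives ψ = 0.209, H_out = 7.658 kJ/mol
  T = 340.9 K: K = (3.193, 0.156), RR gives ψ = 0.156, H_out = 5.117 kJ/mol
  T = 345.4 K: K = (3.364, 0.168), RR gives ψ = 0.183, H_out = 6.404 kJ/mol
  T = 343.1 K: K = (3.276, 0.162), RR gives ψ = 0.169, H_out = 5.754 kJ/mol
Linear interpolation between T = 340.9 (H_out = 5.117) and T = 343.1 (H_out = 5.754) on hF = 5.606 gives T ≈ 342.6 K, at which ψ = 0.17.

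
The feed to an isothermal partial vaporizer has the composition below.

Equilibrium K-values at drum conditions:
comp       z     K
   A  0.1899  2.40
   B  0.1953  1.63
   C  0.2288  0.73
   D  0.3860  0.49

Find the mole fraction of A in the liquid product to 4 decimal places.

Iterate (Newton) starting at β = 0.66:
  β = 0.6600: g = -0.14683, g' = -0.3920 → β = 0.2855
  β = 0.2855: g = -0.00311, g' = -0.4028 → β = 0.2778
Converged at β = 0.2778.
Compositions from xᵢ = zᵢ/(1+β(Kᵢ−1)), yᵢ = Kᵢxᵢ:
  A: x = 0.1367, y = 0.3281
  B: x = 0.1662, y = 0.2709
  C: x = 0.2474, y = 0.1806
  D: x = 0.4497, y = 0.2204

x_A = 0.1367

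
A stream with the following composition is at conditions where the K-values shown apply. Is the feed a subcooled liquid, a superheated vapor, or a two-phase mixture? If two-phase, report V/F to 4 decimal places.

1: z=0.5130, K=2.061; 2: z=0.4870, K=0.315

ΣzᵢKᵢ = 1.2107; Σzᵢ/Kᵢ = 1.7949.
Both exceed 1, so a two-phase solution exists.
Rachford–Rice: g(ψ) = Σ zᵢ(Kᵢ−1)/(1+ψ(Kᵢ−1)) = 0.
Newton iteration, ψ⁰ = 0.51:
  ψ = 0.5100: g = -0.15953, g' = -0.7829 → ψ = 0.3062
  ψ = 0.3062: g = -0.01134, g' = -0.6949 → ψ = 0.2899
Converged at ψ = 0.2899.

two-phase, V/F = 0.2899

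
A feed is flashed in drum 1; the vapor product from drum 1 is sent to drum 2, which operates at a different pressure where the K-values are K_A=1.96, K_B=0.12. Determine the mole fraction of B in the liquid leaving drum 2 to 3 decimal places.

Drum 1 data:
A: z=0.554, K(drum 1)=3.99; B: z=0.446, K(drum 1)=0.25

Drum 1:
Binary case is linear: z₁(K₁−1)(1+ψ₁(K₂−1)) + z₂(K₂−1)(1+ψ₁(K₁−1)) = 0
⇒ ψ₁ = [z₁(K₁−1)+z₂(K₂−1)] / [−(K₁−1)(K₂−1)] = 1.3220/2.2425 = 0.590
Drum-1 compositions:
  A: x = 0.201, y = 0.800
  B: x = 0.799, y = 0.200
Drum-2 feed = drum-1 vapor: z₂ = (0.8001, 0.1999).
Drum 2:
Binary case is linear: z₁(K₁−1)(1+ψ₂(K₂−1)) + z₂(K₂−1)(1+ψ₂(K₁−1)) = 0
⇒ ψ₂ = [z₁(K₁−1)+z₂(K₂−1)] / [−(K₁−1)(K₂−1)] = 0.5922/0.8448 = 0.701
  A: x = 0.478, y = 0.937
  B: x = 0.522, y = 0.063

x_B (drum 2) = 0.522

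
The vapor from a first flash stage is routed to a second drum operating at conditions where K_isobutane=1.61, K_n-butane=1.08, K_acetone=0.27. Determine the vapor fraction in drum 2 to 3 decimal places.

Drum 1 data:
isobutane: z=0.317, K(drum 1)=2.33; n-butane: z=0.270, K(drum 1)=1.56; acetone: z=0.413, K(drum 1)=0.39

V/F (drum 2) = 0.394

Drum 1:
Material balance + equilibrium reduce to Σ zᵢ(Kᵢ−1)/(1+ψ₁(Kᵢ−1)) = 0.
Check two-phase: ΣzᵢKᵢ = 1.321 > 1 and Σzᵢ/Kᵢ = 1.368 > 1, so g(0) = 0.321 > 0 and g(1) = -0.368 < 0.
Newton iteration, ψ₁⁰ = 0.55:
  ψ₁ = 0.550: g = -0.0200, g' = -0.585 → ψ₁ = 0.516
  ψ₁ = 0.516: g = -0.0002, g' = -0.575 → ψ₁ = 0.515
Converged at ψ₁ = 0.515.
Drum-1 compositions:
  isobutane: x = 0.188, y = 0.438
  n-butane: x = 0.210, y = 0.327
  acetone: x = 0.602, y = 0.235
Drum-2 feed = drum-1 vapor: z₂ = (0.4382, 0.3269, 0.2349).
Drum 2:
Let ψ₂ = V/F and solve Σ zᵢ(Kᵢ−1)/(1+ψ₂(Kᵢ−1)) = 0.
Feasibility: ΣzᵢKᵢ = 1.122, Σzᵢ/Kᵢ = 1.445 — both > 1, two phases present.
Newton iteration, ψ₂⁰ = 0.66:
  ψ₂ = 0.660: g = -0.1155, g' = -0.551 → ψ₂ = 0.450
  ψ₂ = 0.450: g = -0.0205, g' = -0.380 → ψ₂ = 0.396
  ψ₂ = 0.396: g = -0.0007, g' = -0.356 → ψ₂ = 0.394
Converged at ψ₂ = 0.394.
  isobutane: x = 0.353, y = 0.569
  n-butane: x = 0.317, y = 0.342
  acetone: x = 0.330, y = 0.089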